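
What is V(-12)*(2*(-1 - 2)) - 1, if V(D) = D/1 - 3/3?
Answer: 77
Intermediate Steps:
V(D) = -1 + D (V(D) = D*1 - 3*⅓ = D - 1 = -1 + D)
V(-12)*(2*(-1 - 2)) - 1 = (-1 - 12)*(2*(-1 - 2)) - 1 = -26*(-3) - 1 = -13*(-6) - 1 = 78 - 1 = 77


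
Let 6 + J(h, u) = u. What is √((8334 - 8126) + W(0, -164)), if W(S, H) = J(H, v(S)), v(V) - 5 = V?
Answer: 3*√23 ≈ 14.387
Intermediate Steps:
v(V) = 5 + V
J(h, u) = -6 + u
W(S, H) = -1 + S (W(S, H) = -6 + (5 + S) = -1 + S)
√((8334 - 8126) + W(0, -164)) = √((8334 - 8126) + (-1 + 0)) = √(208 - 1) = √207 = 3*√23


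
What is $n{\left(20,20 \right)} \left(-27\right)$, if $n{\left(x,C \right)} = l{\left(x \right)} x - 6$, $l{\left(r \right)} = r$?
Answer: $-10638$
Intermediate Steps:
$n{\left(x,C \right)} = -6 + x^{2}$ ($n{\left(x,C \right)} = x x - 6 = x^{2} - 6 = -6 + x^{2}$)
$n{\left(20,20 \right)} \left(-27\right) = \left(-6 + 20^{2}\right) \left(-27\right) = \left(-6 + 400\right) \left(-27\right) = 394 \left(-27\right) = -10638$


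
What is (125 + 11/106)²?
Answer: 175854121/11236 ≈ 15651.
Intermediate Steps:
(125 + 11/106)² = (13261/106)² = 175854121/11236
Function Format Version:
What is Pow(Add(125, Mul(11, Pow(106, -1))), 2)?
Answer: Rational(175854121, 11236) ≈ 15651.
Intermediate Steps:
Pow(Add(125, Mul(11, Pow(106, -1))), 2) = Pow(Add(125, Mul(11, Rational(1, 106))), 2) = Pow(Add(125, Rational(11, 106)), 2) = Pow(Rational(13261, 106), 2) = Rational(175854121, 11236)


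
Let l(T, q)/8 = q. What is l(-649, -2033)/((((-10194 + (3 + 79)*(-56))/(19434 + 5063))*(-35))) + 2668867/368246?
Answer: -72667557153999/95285493730 ≈ -762.63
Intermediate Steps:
l(T, q) = 8*q
l(-649, -2033)/((((-10194 + (3 + 79)*(-56))/(19434 + 5063))*(-35))) + 2668867/368246 = (8*(-2033))/((((-10194 + (3 + 79)*(-56))/(19434 + 5063))*(-35))) + 2668867/368246 = -16264*(-24497/(35*(-10194 + 82*(-56)))) + 2668867*(1/368246) = -16264*(-24497/(35*(-10194 - 4592))) + 2668867/368246 = -16264/(-14786*1/24497*(-35)) + 2668867/368246 = -16264/((-14786/24497*(-35))) + 2668867/368246 = -16264/517510/24497 + 2668867/368246 = -16264*24497/517510 + 2668867/368246 = -199209604/258755 + 2668867/368246 = -72667557153999/95285493730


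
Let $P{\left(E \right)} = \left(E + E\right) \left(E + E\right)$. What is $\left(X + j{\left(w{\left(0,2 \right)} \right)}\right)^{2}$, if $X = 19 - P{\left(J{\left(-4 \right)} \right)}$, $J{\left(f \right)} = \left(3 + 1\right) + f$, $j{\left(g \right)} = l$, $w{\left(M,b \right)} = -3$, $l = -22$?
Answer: $9$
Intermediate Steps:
$j{\left(g \right)} = -22$
$J{\left(f \right)} = 4 + f$
$P{\left(E \right)} = 4 E^{2}$ ($P{\left(E \right)} = 2 E 2 E = 4 E^{2}$)
$X = 19$ ($X = 19 - 4 \left(4 - 4\right)^{2} = 19 - 4 \cdot 0^{2} = 19 - 4 \cdot 0 = 19 - 0 = 19 + 0 = 19$)
$\left(X + j{\left(w{\left(0,2 \right)} \right)}\right)^{2} = \left(19 - 22\right)^{2} = \left(-3\right)^{2} = 9$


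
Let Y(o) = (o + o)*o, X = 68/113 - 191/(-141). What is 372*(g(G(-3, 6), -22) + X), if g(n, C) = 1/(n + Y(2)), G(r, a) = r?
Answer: 21301712/26555 ≈ 802.17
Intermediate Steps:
X = 31171/15933 (X = 68*(1/113) - 191*(-1/141) = 68/113 + 191/141 = 31171/15933 ≈ 1.9564)
Y(o) = 2*o² (Y(o) = (2*o)*o = 2*o²)
g(n, C) = 1/(8 + n) (g(n, C) = 1/(n + 2*2²) = 1/(n + 2*4) = 1/(n + 8) = 1/(8 + n))
372*(g(G(-3, 6), -22) + X) = 372*(1/(8 - 3) + 31171/15933) = 372*(1/5 + 31171/15933) = 372*(⅕ + 31171/15933) = 372*(171788/79665) = 21301712/26555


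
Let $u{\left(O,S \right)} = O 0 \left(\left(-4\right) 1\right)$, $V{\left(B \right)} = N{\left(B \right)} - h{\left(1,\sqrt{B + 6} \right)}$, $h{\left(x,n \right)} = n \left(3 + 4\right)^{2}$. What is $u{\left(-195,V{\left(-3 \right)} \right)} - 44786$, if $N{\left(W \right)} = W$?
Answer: $-44786$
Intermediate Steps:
$h{\left(x,n \right)} = 49 n$ ($h{\left(x,n \right)} = n 7^{2} = n 49 = 49 n$)
$V{\left(B \right)} = B - 49 \sqrt{6 + B}$ ($V{\left(B \right)} = B - 49 \sqrt{B + 6} = B - 49 \sqrt{6 + B}$)
$u{\left(O,S \right)} = 0$ ($u{\left(O,S \right)} = 0 \left(-4\right) = 0$)
$u{\left(-195,V{\left(-3 \right)} \right)} - 44786 = 0 - 44786 = -44786$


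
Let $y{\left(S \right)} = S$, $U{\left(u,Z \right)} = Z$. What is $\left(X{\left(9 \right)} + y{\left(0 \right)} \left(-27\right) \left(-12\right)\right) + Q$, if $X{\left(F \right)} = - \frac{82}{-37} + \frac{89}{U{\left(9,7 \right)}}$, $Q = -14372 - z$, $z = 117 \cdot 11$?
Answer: $- \frac{4051814}{259} \approx -15644.0$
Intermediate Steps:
$z = 1287$
$Q = -15659$ ($Q = -14372 - 1287 = -15659$)
$X{\left(F \right)} = \frac{3867}{259}$ ($X{\left(F \right)} = - \frac{82}{-37} + \frac{89}{7} = \left(-82\right) \left(- \frac{1}{37}\right) + 89 \cdot \frac{1}{7} = \frac{82}{37} + \frac{89}{7} = \frac{3867}{259}$)
$\left(X{\left(9 \right)} + y{\left(0 \right)} \left(-27\right) \left(-12\right)\right) + Q = \left(\frac{3867}{259} + 0 \left(-27\right) \left(-12\right)\right) - 15659 = \left(\frac{3867}{259} + 0 \left(-12\right)\right) - 15659 = \left(\frac{3867}{259} + 0\right) - 15659 = \frac{3867}{259} - 15659 = - \frac{4051814}{259}$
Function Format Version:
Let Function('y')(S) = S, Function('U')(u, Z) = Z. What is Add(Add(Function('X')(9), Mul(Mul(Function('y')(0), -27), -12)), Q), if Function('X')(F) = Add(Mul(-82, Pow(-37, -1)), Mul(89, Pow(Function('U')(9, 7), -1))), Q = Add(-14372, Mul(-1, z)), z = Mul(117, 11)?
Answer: Rational(-4051814, 259) ≈ -15644.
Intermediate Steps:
z = 1287
Q = -15659 (Q = Add(-14372, Mul(-1, 1287)) = Add(-14372, -1287) = -15659)
Function('X')(F) = Rational(3867, 259) (Function('X')(F) = Add(Mul(-82, Pow(-37, -1)), Mul(89, Pow(7, -1))) = Add(Mul(-82, Rational(-1, 37)), Mul(89, Rational(1, 7))) = Add(Rational(82, 37), Rational(89, 7)) = Rational(3867, 259))
Add(Add(Function('X')(9), Mul(Mul(Function('y')(0), -27), -12)), Q) = Add(Add(Rational(3867, 259), Mul(Mul(0, -27), -12)), -15659) = Add(Add(Rational(3867, 259), Mul(0, -12)), -15659) = Add(Add(Rational(3867, 259), 0), -15659) = Add(Rational(3867, 259), -15659) = Rational(-4051814, 259)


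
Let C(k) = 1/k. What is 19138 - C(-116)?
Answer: 2220009/116 ≈ 19138.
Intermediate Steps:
19138 - C(-116) = 19138 - 1/(-116) = 19138 - 1*(-1/116) = 19138 + 1/116 = 2220009/116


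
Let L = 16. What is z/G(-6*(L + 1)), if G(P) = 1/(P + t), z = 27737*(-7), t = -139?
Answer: 46792319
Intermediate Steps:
z = -194159
G(P) = 1/(-139 + P) (G(P) = 1/(P - 139) = 1/(-139 + P))
z/G(-6*(L + 1)) = -(-26988101 - 1164954*(16 + 1)) = -194159/(1/(-139 - 6*17)) = -194159/(1/(-139 - 102)) = -194159/(1/(-241)) = -194159/(-1/241) = -194159*(-241) = 46792319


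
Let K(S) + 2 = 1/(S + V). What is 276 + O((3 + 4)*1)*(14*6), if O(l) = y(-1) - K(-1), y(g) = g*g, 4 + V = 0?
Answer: 2724/5 ≈ 544.80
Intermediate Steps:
V = -4 (V = -4 + 0 = -4)
y(g) = g²
K(S) = -2 + 1/(-4 + S) (K(S) = -2 + 1/(S - 4) = -2 + 1/(-4 + S))
O(l) = 16/5 (O(l) = (-1)² - (9 - 2*(-1))/(-4 - 1) = 1 - (9 + 2)/(-5) = 1 - (-1)*11/5 = 1 - 1*(-11/5) = 1 + 11/5 = 16/5)
276 + O((3 + 4)*1)*(14*6) = 276 + 16*(14*6)/5 = 276 + (16/5)*84 = 276 + 1344/5 = 2724/5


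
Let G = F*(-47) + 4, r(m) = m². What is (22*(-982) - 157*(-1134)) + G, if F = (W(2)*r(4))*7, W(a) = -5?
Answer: 182758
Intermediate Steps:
F = -560 (F = -5*4²*7 = -5*16*7 = -80*7 = -560)
G = 26324 (G = -560*(-47) + 4 = 26320 + 4 = 26324)
(22*(-982) - 157*(-1134)) + G = (22*(-982) - 157*(-1134)) + 26324 = (-21604 + 178038) + 26324 = 156434 + 26324 = 182758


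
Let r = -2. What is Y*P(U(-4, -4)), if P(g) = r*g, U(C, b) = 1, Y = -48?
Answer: 96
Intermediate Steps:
P(g) = -2*g
Y*P(U(-4, -4)) = -(-96) = -48*(-2) = 96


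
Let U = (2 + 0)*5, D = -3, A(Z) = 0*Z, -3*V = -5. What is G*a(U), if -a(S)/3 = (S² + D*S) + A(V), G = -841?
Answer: 176610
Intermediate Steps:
V = 5/3 (V = -⅓*(-5) = 5/3 ≈ 1.6667)
A(Z) = 0
U = 10 (U = 2*5 = 10)
a(S) = -3*S² + 9*S (a(S) = -3*((S² - 3*S) + 0) = -3*(S² - 3*S) = -3*S² + 9*S)
G*a(U) = -2523*10*(3 - 1*10) = -2523*10*(3 - 10) = -2523*10*(-7) = -841*(-210) = 176610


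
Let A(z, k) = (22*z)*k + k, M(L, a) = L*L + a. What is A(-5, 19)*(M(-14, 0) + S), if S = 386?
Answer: -1205322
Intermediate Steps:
M(L, a) = a + L² (M(L, a) = L² + a = a + L²)
A(z, k) = k + 22*k*z (A(z, k) = 22*k*z + k = k + 22*k*z)
A(-5, 19)*(M(-14, 0) + S) = (19*(1 + 22*(-5)))*((0 + (-14)²) + 386) = (19*(1 - 110))*((0 + 196) + 386) = (19*(-109))*(196 + 386) = -2071*582 = -1205322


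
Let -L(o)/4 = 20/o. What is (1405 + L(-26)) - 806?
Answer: 7827/13 ≈ 602.08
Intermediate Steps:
L(o) = -80/o
(1405 + L(-26)) - 806 = (1405 - 80/(-26)) - 806 = (1405 - 80*(-1/26)) - 806 = (1405 + 40/13) - 806 = 18305/13 - 806 = 7827/13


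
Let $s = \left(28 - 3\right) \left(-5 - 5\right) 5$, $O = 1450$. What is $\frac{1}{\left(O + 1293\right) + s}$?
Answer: $\frac{1}{1493} \approx 0.00066979$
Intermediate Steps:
$s = -1250$ ($s = 25 \left(\left(-10\right) 5\right) = 25 \left(-50\right) = -1250$)
$\frac{1}{\left(O + 1293\right) + s} = \frac{1}{\left(1450 + 1293\right) - 1250} = \frac{1}{2743 - 1250} = \frac{1}{1493}$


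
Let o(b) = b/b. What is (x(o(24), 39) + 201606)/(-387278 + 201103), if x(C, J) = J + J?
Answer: -201684/186175 ≈ -1.0833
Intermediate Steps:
o(b) = 1
x(C, J) = 2*J
(x(o(24), 39) + 201606)/(-387278 + 201103) = (2*39 + 201606)/(-387278 + 201103) = (78 + 201606)/(-186175) = 201684*(-1/186175) = -201684/186175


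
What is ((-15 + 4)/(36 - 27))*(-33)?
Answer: 121/3 ≈ 40.333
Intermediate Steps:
((-15 + 4)/(36 - 27))*(-33) = -11/9*(-33) = 121/3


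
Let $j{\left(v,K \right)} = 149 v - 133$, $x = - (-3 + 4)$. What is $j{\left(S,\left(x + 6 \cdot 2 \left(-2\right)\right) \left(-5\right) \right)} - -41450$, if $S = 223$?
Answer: $74544$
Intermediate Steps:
$x = -1$ ($x = \left(-1\right) 1 = -1$)
$j{\left(v,K \right)} = -133 + 149 v$
$j{\left(S,\left(x + 6 \cdot 2 \left(-2\right)\right) \left(-5\right) \right)} - -41450 = \left(-133 + 149 \cdot 223\right) - -41450 = \left(-133 + 33227\right) + 41450 = 33094 + 41450 = 74544$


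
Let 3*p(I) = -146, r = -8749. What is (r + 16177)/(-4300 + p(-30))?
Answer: -11142/6523 ≈ -1.7081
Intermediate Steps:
p(I) = -146/3 (p(I) = (⅓)*(-146) = -146/3)
(r + 16177)/(-4300 + p(-30)) = (-8749 + 16177)/(-4300 - 146/3) = 7428/(-13046/3) = 7428*(-3/13046) = -11142/6523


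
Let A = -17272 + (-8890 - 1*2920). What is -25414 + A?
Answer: -54496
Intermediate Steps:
A = -29082 (A = -17272 + (-8890 - 2920) = -17272 - 11810 = -29082)
-25414 + A = -25414 - 29082 = -54496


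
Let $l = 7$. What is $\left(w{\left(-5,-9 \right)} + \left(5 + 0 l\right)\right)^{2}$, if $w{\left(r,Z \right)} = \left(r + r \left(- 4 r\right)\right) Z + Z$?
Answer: $885481$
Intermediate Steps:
$w{\left(r,Z \right)} = Z + Z \left(r - 4 r^{2}\right)$ ($w{\left(r,Z \right)} = \left(r - 4 r^{2}\right) Z + Z = Z \left(r - 4 r^{2}\right) + Z = Z + Z \left(r - 4 r^{2}\right)$)
$\left(w{\left(-5,-9 \right)} + \left(5 + 0 l\right)\right)^{2} = \left(- 9 \left(1 - 5 - 4 \left(-5\right)^{2}\right) + \left(5 + 0 \cdot 7\right)\right)^{2} = \left(- 9 \left(1 - 5 - 100\right) + \left(5 + 0\right)\right)^{2} = \left(- 9 \left(1 - 5 - 100\right) + 5\right)^{2} = \left(\left(-9\right) \left(-104\right) + 5\right)^{2} = \left(936 + 5\right)^{2} = 941^{2} = 885481$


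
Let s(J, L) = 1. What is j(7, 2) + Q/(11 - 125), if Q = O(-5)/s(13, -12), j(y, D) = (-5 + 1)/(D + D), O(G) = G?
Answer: -109/114 ≈ -0.95614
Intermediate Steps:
j(y, D) = -2/D (j(y, D) = -4*1/(2*D) = -2/D)
Q = -5 (Q = -5/1 = -5*1 = -5)
j(7, 2) + Q/(11 - 125) = -2/2 - 5/(11 - 125) = -2*1/2 - 5/(-114) = -1 - 5*(-1/114) = -1 + 5/114 = -109/114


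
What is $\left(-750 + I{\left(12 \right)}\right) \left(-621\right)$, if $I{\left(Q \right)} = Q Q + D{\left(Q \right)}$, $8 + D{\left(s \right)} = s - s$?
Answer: $381294$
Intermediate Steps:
$D{\left(s \right)} = -8$ ($D{\left(s \right)} = -8 + \left(s - s\right) = -8 + 0 = -8$)
$I{\left(Q \right)} = -8 + Q^{2}$ ($I{\left(Q \right)} = Q Q - 8 = Q^{2} - 8 = -8 + Q^{2}$)
$\left(-750 + I{\left(12 \right)}\right) \left(-621\right) = \left(-750 - \left(8 - 12^{2}\right)\right) \left(-621\right) = \left(-750 + \left(-8 + 144\right)\right) \left(-621\right) = \left(-750 + 136\right) \left(-621\right) = \left(-614\right) \left(-621\right) = 381294$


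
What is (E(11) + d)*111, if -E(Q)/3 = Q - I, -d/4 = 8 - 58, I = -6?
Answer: 16539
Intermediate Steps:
d = 200 (d = -4*(8 - 58) = -4*(-50) = 200)
E(Q) = -18 - 3*Q (E(Q) = -3*(Q - 1*(-6)) = -3*(Q + 6) = -3*(6 + Q) = -18 - 3*Q)
(E(11) + d)*111 = ((-18 - 3*11) + 200)*111 = ((-18 - 33) + 200)*111 = (-51 + 200)*111 = 149*111 = 16539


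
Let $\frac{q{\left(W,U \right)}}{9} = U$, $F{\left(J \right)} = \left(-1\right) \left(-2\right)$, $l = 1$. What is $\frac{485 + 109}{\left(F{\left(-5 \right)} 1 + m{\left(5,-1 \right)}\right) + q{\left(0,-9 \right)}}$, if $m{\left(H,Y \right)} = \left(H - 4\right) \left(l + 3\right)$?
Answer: $- \frac{198}{25} \approx -7.92$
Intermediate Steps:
$F{\left(J \right)} = 2$
$q{\left(W,U \right)} = 9 U$
$m{\left(H,Y \right)} = -16 + 4 H$ ($m{\left(H,Y \right)} = \left(H - 4\right) \left(1 + 3\right) = \left(-4 + H\right) 4 = -16 + 4 H$)
$\frac{485 + 109}{\left(F{\left(-5 \right)} 1 + m{\left(5,-1 \right)}\right) + q{\left(0,-9 \right)}} = \frac{485 + 109}{\left(2 \cdot 1 + \left(-16 + 4 \cdot 5\right)\right) + 9 \left(-9\right)} = \frac{594}{\left(2 + \left(-16 + 20\right)\right) - 81} = \frac{594}{\left(2 + 4\right) - 81} = \frac{594}{6 - 81} = \frac{594}{-75} = 594 \left(- \frac{1}{75}\right) = - \frac{198}{25}$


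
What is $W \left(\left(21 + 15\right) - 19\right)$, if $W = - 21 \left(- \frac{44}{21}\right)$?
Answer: $748$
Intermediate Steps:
$W = 44$ ($W = - 21 \left(\left(-44\right) \frac{1}{21}\right) = \left(-21\right) \left(- \frac{44}{21}\right) = 44$)
$W \left(\left(21 + 15\right) - 19\right) = 44 \left(\left(21 + 15\right) - 19\right) = 44 \left(36 - 19\right) = 44 \cdot 17 = 748$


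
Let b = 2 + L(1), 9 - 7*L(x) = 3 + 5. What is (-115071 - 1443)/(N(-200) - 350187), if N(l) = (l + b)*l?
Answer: 815598/2174309 ≈ 0.37511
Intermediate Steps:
L(x) = ⅐ (L(x) = 9/7 - (3 + 5)/7 = 9/7 - ⅐*8 = 9/7 - 8/7 = ⅐)
b = 15/7 (b = 2 + ⅐ = 15/7 ≈ 2.1429)
N(l) = l*(15/7 + l) (N(l) = (l + 15/7)*l = (15/7 + l)*l = l*(15/7 + l))
(-115071 - 1443)/(N(-200) - 350187) = (-115071 - 1443)/((⅐)*(-200)*(15 + 7*(-200)) - 350187) = -116514/((⅐)*(-200)*(15 - 1400) - 350187) = -116514/((⅐)*(-200)*(-1385) - 350187) = -116514/(277000/7 - 350187) = -116514/(-2174309/7) = -116514*(-7/2174309) = 815598/2174309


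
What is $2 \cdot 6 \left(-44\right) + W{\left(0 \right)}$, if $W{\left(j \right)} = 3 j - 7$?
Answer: $-535$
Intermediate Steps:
$W{\left(j \right)} = -7 + 3 j$
$2 \cdot 6 \left(-44\right) + W{\left(0 \right)} = 2 \cdot 6 \left(-44\right) + \left(-7 + 3 \cdot 0\right) = 12 \left(-44\right) + \left(-7 + 0\right) = -528 - 7 = -535$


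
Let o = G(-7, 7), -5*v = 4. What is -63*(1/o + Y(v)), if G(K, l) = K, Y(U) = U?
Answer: 297/5 ≈ 59.400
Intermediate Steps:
v = -⅘ (v = -⅕*4 = -⅘ ≈ -0.80000)
o = -7
-63*(1/o + Y(v)) = -63*(1/(-7) - ⅘) = -63*(-⅐ - ⅘) = -63*(-33/35) = 297/5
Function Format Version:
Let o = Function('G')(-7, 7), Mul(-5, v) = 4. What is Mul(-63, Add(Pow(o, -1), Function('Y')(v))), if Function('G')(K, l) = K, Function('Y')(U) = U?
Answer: Rational(297, 5) ≈ 59.400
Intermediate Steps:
v = Rational(-4, 5) (v = Mul(Rational(-1, 5), 4) = Rational(-4, 5) ≈ -0.80000)
o = -7
Mul(-63, Add(Pow(o, -1), Function('Y')(v))) = Mul(-63, Add(Pow(-7, -1), Rational(-4, 5))) = Mul(-63, Add(Rational(-1, 7), Rational(-4, 5))) = Mul(-63, Rational(-33, 35)) = Rational(297, 5)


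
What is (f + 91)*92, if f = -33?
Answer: 5336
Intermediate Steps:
(f + 91)*92 = (-33 + 91)*92 = 58*92 = 5336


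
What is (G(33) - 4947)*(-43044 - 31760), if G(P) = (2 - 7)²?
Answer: 368185288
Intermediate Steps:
G(P) = 25 (G(P) = (-5)² = 25)
(G(33) - 4947)*(-43044 - 31760) = (25 - 4947)*(-43044 - 31760) = -4922*(-74804) = 368185288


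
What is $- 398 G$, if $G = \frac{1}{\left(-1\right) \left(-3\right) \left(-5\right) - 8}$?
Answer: $\frac{398}{23} \approx 17.304$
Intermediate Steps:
$G = - \frac{1}{23}$ ($G = \frac{1}{3 \left(-5\right) - 8} = \frac{1}{-15 - 8} = \frac{1}{-23} = - \frac{1}{23} \approx -0.043478$)
$- 398 G = \left(-398\right) \left(- \frac{1}{23}\right) = \frac{398}{23}$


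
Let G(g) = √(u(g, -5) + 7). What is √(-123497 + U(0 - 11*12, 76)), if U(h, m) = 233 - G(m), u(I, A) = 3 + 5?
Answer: √(-123264 - √15) ≈ 351.1*I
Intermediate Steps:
u(I, A) = 8
G(g) = √15 (G(g) = √(8 + 7) = √15)
U(h, m) = 233 - √15
√(-123497 + U(0 - 11*12, 76)) = √(-123497 + (233 - √15)) = √(-123264 - √15)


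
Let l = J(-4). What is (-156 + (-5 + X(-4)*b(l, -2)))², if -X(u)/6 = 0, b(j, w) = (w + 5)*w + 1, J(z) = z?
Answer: 25921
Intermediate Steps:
l = -4
b(j, w) = 1 + w*(5 + w) (b(j, w) = (5 + w)*w + 1 = w*(5 + w) + 1 = 1 + w*(5 + w))
X(u) = 0 (X(u) = -6*0 = 0)
(-156 + (-5 + X(-4)*b(l, -2)))² = (-156 + (-5 + 0*(1 + (-2)² + 5*(-2))))² = (-156 + (-5 + 0*(1 + 4 - 10)))² = (-156 + (-5 + 0*(-5)))² = (-156 + (-5 + 0))² = (-156 - 5)² = (-161)² = 25921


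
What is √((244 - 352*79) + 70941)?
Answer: √43377 ≈ 208.27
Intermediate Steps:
√((244 - 352*79) + 70941) = √((244 - 27808) + 70941) = √(-27564 + 70941) = √43377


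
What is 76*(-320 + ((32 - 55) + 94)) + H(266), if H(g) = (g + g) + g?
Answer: -18126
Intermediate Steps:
H(g) = 3*g (H(g) = 2*g + g = 3*g)
76*(-320 + ((32 - 55) + 94)) + H(266) = 76*(-320 + ((32 - 55) + 94)) + 3*266 = 76*(-320 + (-23 + 94)) + 798 = 76*(-320 + 71) + 798 = 76*(-249) + 798 = -18924 + 798 = -18126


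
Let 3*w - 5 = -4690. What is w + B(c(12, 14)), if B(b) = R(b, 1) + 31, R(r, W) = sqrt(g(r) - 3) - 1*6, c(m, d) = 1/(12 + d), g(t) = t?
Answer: -4610/3 + I*sqrt(2002)/26 ≈ -1536.7 + 1.7209*I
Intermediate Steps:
w = -4685/3 (w = 5/3 + (1/3)*(-4690) = 5/3 - 4690/3 = -4685/3 ≈ -1561.7)
R(r, W) = -6 + sqrt(-3 + r) (R(r, W) = sqrt(r - 3) - 1*6 = sqrt(-3 + r) - 6 = -6 + sqrt(-3 + r))
B(b) = 25 + sqrt(-3 + b) (B(b) = (-6 + sqrt(-3 + b)) + 31 = 25 + sqrt(-3 + b))
w + B(c(12, 14)) = -4685/3 + (25 + sqrt(-3 + 1/(12 + 14))) = -4685/3 + (25 + sqrt(-3 + 1/26)) = -4685/3 + (25 + sqrt(-77/26)) = -4685/3 + (25 + I*sqrt(2002)/26) = -4610/3 + I*sqrt(2002)/26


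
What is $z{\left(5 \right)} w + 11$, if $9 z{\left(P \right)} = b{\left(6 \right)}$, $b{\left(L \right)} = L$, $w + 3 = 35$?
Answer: $\frac{97}{3} \approx 32.333$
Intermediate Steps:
$w = 32$ ($w = -3 + 35 = 32$)
$z{\left(P \right)} = \frac{2}{3}$ ($z{\left(P \right)} = \frac{1}{9} \cdot 6 = \frac{2}{3}$)
$z{\left(5 \right)} w + 11 = \frac{2}{3} \cdot 32 + 11 = \frac{64}{3} + 11 = \frac{97}{3}$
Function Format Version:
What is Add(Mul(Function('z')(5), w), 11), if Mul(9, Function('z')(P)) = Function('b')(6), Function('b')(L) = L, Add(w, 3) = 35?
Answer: Rational(97, 3) ≈ 32.333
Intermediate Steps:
w = 32 (w = Add(-3, 35) = 32)
Function('z')(P) = Rational(2, 3) (Function('z')(P) = Mul(Rational(1, 9), 6) = Rational(2, 3))
Add(Mul(Function('z')(5), w), 11) = Add(Mul(Rational(2, 3), 32), 11) = Add(Rational(64, 3), 11) = Rational(97, 3)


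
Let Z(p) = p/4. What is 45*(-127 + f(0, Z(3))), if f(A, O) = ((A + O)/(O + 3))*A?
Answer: -5715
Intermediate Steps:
Z(p) = p/4 (Z(p) = p*(1/4) = p/4)
f(A, O) = A*(A + O)/(3 + O) (f(A, O) = ((A + O)/(3 + O))*A = A*(A + O)/(3 + O))
45*(-127 + f(0, Z(3))) = 45*(-127 + 0*(0 + (1/4)*3)/(3 + (1/4)*3)) = 45*(-127 + 0*(0 + 3/4)/(3 + 3/4)) = 45*(-127 + 0*(3/4)/(15/4)) = 45*(-127 + 0*(4/15)*(3/4)) = 45*(-127 + 0) = 45*(-127) = -5715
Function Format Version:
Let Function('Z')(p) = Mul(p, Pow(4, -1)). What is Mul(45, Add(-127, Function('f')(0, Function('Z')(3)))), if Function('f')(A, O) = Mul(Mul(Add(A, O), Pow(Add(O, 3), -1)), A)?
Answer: -5715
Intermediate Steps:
Function('Z')(p) = Mul(Rational(1, 4), p) (Function('Z')(p) = Mul(p, Rational(1, 4)) = Mul(Rational(1, 4), p))
Function('f')(A, O) = Mul(A, Pow(Add(3, O), -1), Add(A, O)) (Function('f')(A, O) = Mul(Mul(Add(A, O), Pow(Add(3, O), -1)), A) = Mul(Mul(Pow(Add(3, O), -1), Add(A, O)), A) = Mul(A, Pow(Add(3, O), -1), Add(A, O)))
Mul(45, Add(-127, Function('f')(0, Function('Z')(3)))) = Mul(45, Add(-127, Mul(0, Pow(Add(3, Mul(Rational(1, 4), 3)), -1), Add(0, Mul(Rational(1, 4), 3))))) = Mul(45, Add(-127, Mul(0, Pow(Add(3, Rational(3, 4)), -1), Add(0, Rational(3, 4))))) = Mul(45, Add(-127, Mul(0, Pow(Rational(15, 4), -1), Rational(3, 4)))) = Mul(45, Add(-127, Mul(0, Rational(4, 15), Rational(3, 4)))) = Mul(45, Add(-127, 0)) = Mul(45, -127) = -5715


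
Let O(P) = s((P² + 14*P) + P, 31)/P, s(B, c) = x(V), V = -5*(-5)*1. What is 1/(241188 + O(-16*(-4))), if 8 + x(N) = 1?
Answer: 64/15436025 ≈ 4.1461e-6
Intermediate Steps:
V = 25 (V = 25*1 = 25)
x(N) = -7 (x(N) = -8 + 1 = -7)
s(B, c) = -7
O(P) = -7/P
1/(241188 + O(-16*(-4))) = 1/(241188 - 7/((-16*(-4)))) = 1/(241188 - 7/64) = 1/(15436025/64) = 64/15436025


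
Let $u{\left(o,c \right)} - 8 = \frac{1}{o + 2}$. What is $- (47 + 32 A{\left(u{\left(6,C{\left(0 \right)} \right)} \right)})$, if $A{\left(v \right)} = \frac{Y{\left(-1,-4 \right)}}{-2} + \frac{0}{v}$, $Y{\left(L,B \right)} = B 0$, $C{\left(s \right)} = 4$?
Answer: $-47$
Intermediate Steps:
$Y{\left(L,B \right)} = 0$
$u{\left(o,c \right)} = 8 + \frac{1}{2 + o}$ ($u{\left(o,c \right)} = 8 + \frac{1}{o + 2} = 8 + \frac{1}{2 + o}$)
$A{\left(v \right)} = 0$ ($A{\left(v \right)} = \frac{0}{-2} + \frac{0}{v} = 0 \left(- \frac{1}{2}\right) + 0 = 0 + 0 = 0$)
$- (47 + 32 A{\left(u{\left(6,C{\left(0 \right)} \right)} \right)}) = - (47 + 32 \cdot 0) = - (47 + 0) = \left(-1\right) 47 = -47$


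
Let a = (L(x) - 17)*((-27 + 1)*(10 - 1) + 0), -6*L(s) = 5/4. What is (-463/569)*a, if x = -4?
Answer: -7457541/2276 ≈ -3276.6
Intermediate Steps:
L(s) = -5/24 (L(s) = -5/(6*4) = -⅙*5/4 = -5/24)
a = 16107/4 (a = (-5/24 - 17)*((-27 + 1)*(10 - 1) + 0) = -413*(-26*9 + 0)/24 = -413*(-234 + 0)/24 = -413/24*(-234) = 16107/4 ≈ 4026.8)
(-463/569)*a = -463/569*(16107/4) = -463*1/569*(16107/4) = -463/569*16107/4 = -7457541/2276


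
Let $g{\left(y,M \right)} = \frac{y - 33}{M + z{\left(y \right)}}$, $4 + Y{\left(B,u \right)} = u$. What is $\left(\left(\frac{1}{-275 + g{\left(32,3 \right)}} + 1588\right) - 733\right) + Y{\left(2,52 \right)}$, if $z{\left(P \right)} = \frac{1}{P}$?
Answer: $\frac{24116324}{26707} \approx 903.0$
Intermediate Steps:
$Y{\left(B,u \right)} = -4 + u$
$g{\left(y,M \right)} = \frac{-33 + y}{M + \frac{1}{y}}$ ($g{\left(y,M \right)} = \frac{y - 33}{M + \frac{1}{y}} = \frac{-33 + y}{M + \frac{1}{y}}$)
$\left(\left(\frac{1}{-275 + g{\left(32,3 \right)}} + 1588\right) - 733\right) + Y{\left(2,52 \right)} = \left(\left(\frac{1}{-275 + \frac{32 \left(-33 + 32\right)}{1 + 3 \cdot 32}} + 1588\right) - 733\right) + \left(-4 + 52\right) = \left(\left(\frac{1}{-275 + 32 \frac{1}{1 + 96} \left(-1\right)} + 1588\right) - 733\right) + 48 = \left(\left(\frac{1}{-275 + 32 \cdot \frac{1}{97} \left(-1\right)} + 1588\right) - 733\right) + 48 = \left(\left(\frac{1}{-275 - \frac{32}{97}} + 1588\right) - 733\right) + 48 = \left(\left(\frac{1}{- \frac{26707}{97}} + 1588\right) - 733\right) + 48 = \left(\left(- \frac{97}{26707} + 1588\right) - 733\right) + 48 = \left(\frac{42410619}{26707} - 733\right) + 48 = \frac{22834388}{26707} + 48 = \frac{24116324}{26707}$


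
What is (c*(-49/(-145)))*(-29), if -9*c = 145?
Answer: 1421/9 ≈ 157.89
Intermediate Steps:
c = -145/9 (c = -⅑*145 = -145/9 ≈ -16.111)
(c*(-49/(-145)))*(-29) = -(-7105)/(9*(-145))*(-29) = -(-7105)*(-1)/(9*145)*(-29) = -145/9*49/145*(-29) = -49/9*(-29) = 1421/9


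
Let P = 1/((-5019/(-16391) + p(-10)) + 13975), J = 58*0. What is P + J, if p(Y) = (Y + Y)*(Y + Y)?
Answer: 16391/235625644 ≈ 6.9564e-5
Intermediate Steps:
p(Y) = 4*Y² (p(Y) = (2*Y)*(2*Y) = 4*Y²)
J = 0
P = 16391/235625644 (P = 1/((-5019/(-16391) + 4*(-10)²) + 13975) = 1/((-5019*(-1/16391) + 4*100) + 13975) = 1/((5019/16391 + 400) + 13975) = 1/(6561419/16391 + 13975) = 1/(235625644/16391) = 16391/235625644 ≈ 6.9564e-5)
P + J = 16391/235625644 + 0 = 16391/235625644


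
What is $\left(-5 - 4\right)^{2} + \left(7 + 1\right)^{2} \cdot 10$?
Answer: $721$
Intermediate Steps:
$\left(-5 - 4\right)^{2} + \left(7 + 1\right)^{2} \cdot 10 = \left(-9\right)^{2} + 8^{2} \cdot 10 = 81 + 64 \cdot 10 = 81 + 640 = 721$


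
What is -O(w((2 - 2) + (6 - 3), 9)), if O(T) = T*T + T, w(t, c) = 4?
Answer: -20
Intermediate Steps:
O(T) = T + T² (O(T) = T² + T = T + T²)
-O(w((2 - 2) + (6 - 3), 9)) = -4*(1 + 4) = -4*5 = -1*20 = -20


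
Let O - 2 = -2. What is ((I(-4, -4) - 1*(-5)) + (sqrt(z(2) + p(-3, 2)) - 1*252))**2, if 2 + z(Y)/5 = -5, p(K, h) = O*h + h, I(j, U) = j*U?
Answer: (231 - I*sqrt(33))**2 ≈ 53328.0 - 2654.0*I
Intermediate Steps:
O = 0 (O = 2 - 2 = 0)
I(j, U) = U*j
p(K, h) = h (p(K, h) = 0*h + h = 0 + h = h)
z(Y) = -35 (z(Y) = -10 + 5*(-5) = -10 - 25 = -35)
((I(-4, -4) - 1*(-5)) + (sqrt(z(2) + p(-3, 2)) - 1*252))**2 = ((-4*(-4) - 1*(-5)) + (sqrt(-35 + 2) - 1*252))**2 = ((16 + 5) + (sqrt(-33) - 252))**2 = (21 + (I*sqrt(33) - 252))**2 = (21 + (-252 + I*sqrt(33)))**2 = (-231 + I*sqrt(33))**2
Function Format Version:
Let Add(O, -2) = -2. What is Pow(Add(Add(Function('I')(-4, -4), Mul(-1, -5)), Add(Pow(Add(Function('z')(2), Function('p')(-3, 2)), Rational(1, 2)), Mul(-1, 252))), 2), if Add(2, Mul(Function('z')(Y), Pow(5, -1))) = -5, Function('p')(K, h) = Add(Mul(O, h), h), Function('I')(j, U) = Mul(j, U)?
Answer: Pow(Add(231, Mul(-1, I, Pow(33, Rational(1, 2)))), 2) ≈ Add(53328., Mul(-2654.0, I))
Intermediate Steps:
O = 0 (O = Add(2, -2) = 0)
Function('I')(j, U) = Mul(U, j)
Function('p')(K, h) = h (Function('p')(K, h) = Add(Mul(0, h), h) = Add(0, h) = h)
Function('z')(Y) = -35 (Function('z')(Y) = Add(-10, Mul(5, -5)) = Add(-10, -25) = -35)
Pow(Add(Add(Function('I')(-4, -4), Mul(-1, -5)), Add(Pow(Add(Function('z')(2), Function('p')(-3, 2)), Rational(1, 2)), Mul(-1, 252))), 2) = Pow(Add(Add(Mul(-4, -4), Mul(-1, -5)), Add(Pow(Add(-35, 2), Rational(1, 2)), Mul(-1, 252))), 2) = Pow(Add(Add(16, 5), Add(Pow(-33, Rational(1, 2)), -252)), 2) = Pow(Add(21, Add(Mul(I, Pow(33, Rational(1, 2))), -252)), 2) = Pow(Add(21, Add(-252, Mul(I, Pow(33, Rational(1, 2))))), 2) = Pow(Add(-231, Mul(I, Pow(33, Rational(1, 2)))), 2)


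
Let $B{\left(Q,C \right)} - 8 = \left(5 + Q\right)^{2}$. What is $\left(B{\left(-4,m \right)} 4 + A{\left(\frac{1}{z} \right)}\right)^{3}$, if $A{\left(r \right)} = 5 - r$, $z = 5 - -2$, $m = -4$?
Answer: $\frac{23393656}{343} \approx 68203.0$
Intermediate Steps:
$B{\left(Q,C \right)} = 8 + \left(5 + Q\right)^{2}$
$z = 7$ ($z = 5 + 2 = 7$)
$\left(B{\left(-4,m \right)} 4 + A{\left(\frac{1}{z} \right)}\right)^{3} = \left(\left(8 + \left(5 - 4\right)^{2}\right) 4 + \left(5 - \frac{1}{7}\right)\right)^{3} = \left(\left(8 + 1^{2}\right) 4 + \left(5 - \frac{1}{7}\right)\right)^{3} = \left(\left(8 + 1\right) 4 + \left(5 - \frac{1}{7}\right)\right)^{3} = \left(9 \cdot 4 + \frac{34}{7}\right)^{3} = \left(36 + \frac{34}{7}\right)^{3} = \left(\frac{286}{7}\right)^{3} = \frac{23393656}{343}$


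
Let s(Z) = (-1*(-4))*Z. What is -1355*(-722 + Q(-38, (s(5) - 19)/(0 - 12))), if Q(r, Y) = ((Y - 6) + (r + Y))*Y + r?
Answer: 73786525/72 ≈ 1.0248e+6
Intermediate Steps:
s(Z) = 4*Z
Q(r, Y) = r + Y*(-6 + r + 2*Y) (Q(r, Y) = ((-6 + Y) + (Y + r))*Y + r = (-6 + r + 2*Y)*Y + r = Y*(-6 + r + 2*Y) + r = r + Y*(-6 + r + 2*Y))
-1355*(-722 + Q(-38, (s(5) - 19)/(0 - 12))) = -1355*(-722 + (-38 - 6*(4*5 - 19)/(0 - 12) + 2*((4*5 - 19)/(0 - 12))**2 + ((4*5 - 19)/(0 - 12))*(-38))) = -1355*(-722 + (-38 - 6*(20 - 19)/(-12) + 2*((20 - 19)/(-12))**2 + ((20 - 19)/(-12))*(-38))) = -1355*(-722 + (-38 - 6*(-1)/12 + 2*(1*(-1/12))**2 + (1*(-1/12))*(-38))) = -1355*(-722 + (-38 - 6*(-1/12) + 2*(-1/12)**2 - 1/12*(-38))) = -1355*(-722 + (-38 + 1/2 + 2*(1/144) + 19/6)) = -1355*(-722 + (-38 + 1/2 + 1/72 + 19/6)) = -1355*(-722 - 2471/72) = -1355*(-54455/72) = 73786525/72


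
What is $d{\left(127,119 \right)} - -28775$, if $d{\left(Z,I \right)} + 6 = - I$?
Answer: $28650$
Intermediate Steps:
$d{\left(Z,I \right)} = -6 - I$
$d{\left(127,119 \right)} - -28775 = \left(-6 - 119\right) - -28775 = \left(-6 - 119\right) + 28775 = -125 + 28775 = 28650$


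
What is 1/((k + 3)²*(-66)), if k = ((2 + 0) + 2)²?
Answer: -1/23826 ≈ -4.1971e-5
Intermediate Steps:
k = 16 (k = (2 + 2)² = 4² = 16)
1/((k + 3)²*(-66)) = 1/((16 + 3)²*(-66)) = 1/(19²*(-66)) = 1/(361*(-66)) = 1/(-23826) = -1/23826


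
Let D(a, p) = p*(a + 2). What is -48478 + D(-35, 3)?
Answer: -48577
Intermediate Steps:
D(a, p) = p*(2 + a)
-48478 + D(-35, 3) = -48478 + 3*(2 - 35) = -48478 + 3*(-33) = -48478 - 99 = -48577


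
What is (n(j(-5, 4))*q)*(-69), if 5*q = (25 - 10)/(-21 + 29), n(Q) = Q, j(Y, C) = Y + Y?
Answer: 1035/4 ≈ 258.75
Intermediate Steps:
j(Y, C) = 2*Y
q = 3/8 (q = ((25 - 10)/(-21 + 29))/5 = (15/8)/5 = (15*(⅛))/5 = (⅕)*(15/8) = 3/8 ≈ 0.37500)
(n(j(-5, 4))*q)*(-69) = ((2*(-5))*(3/8))*(-69) = -10*3/8*(-69) = -15/4*(-69) = 1035/4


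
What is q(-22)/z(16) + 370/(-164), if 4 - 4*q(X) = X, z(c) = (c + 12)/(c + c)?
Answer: 2969/574 ≈ 5.1725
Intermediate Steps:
z(c) = (12 + c)/(2*c) (z(c) = (12 + c)/((2*c)) = (12 + c)*(1/(2*c)) = (12 + c)/(2*c))
q(X) = 1 - X/4
q(-22)/z(16) + 370/(-164) = (1 - ¼*(-22))/(((½)*(12 + 16)/16)) + 370/(-164) = (1 + 11/2)/(((½)*(1/16)*28)) + 370*(-1/164) = 13/(2*(7/8)) - 185/82 = (13/2)*(8/7) - 185/82 = 52/7 - 185/82 = 2969/574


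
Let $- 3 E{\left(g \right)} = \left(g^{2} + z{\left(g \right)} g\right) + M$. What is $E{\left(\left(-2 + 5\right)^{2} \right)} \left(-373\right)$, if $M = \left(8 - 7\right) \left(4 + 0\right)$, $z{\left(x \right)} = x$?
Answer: $\frac{61918}{3} \approx 20639.0$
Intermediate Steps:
$M = 4$ ($M = 1 \cdot 4 = 4$)
$E{\left(g \right)} = - \frac{4}{3} - \frac{2 g^{2}}{3}$ ($E{\left(g \right)} = - \frac{\left(g^{2} + g g\right) + 4}{3} = - \frac{\left(g^{2} + g^{2}\right) + 4}{3} = - \frac{2 g^{2} + 4}{3} = - \frac{4 + 2 g^{2}}{3} = - \frac{4}{3} - \frac{2 g^{2}}{3}$)
$E{\left(\left(-2 + 5\right)^{2} \right)} \left(-373\right) = \left(- \frac{4}{3} - \frac{2 \left(\left(-2 + 5\right)^{2}\right)^{2}}{3}\right) \left(-373\right) = \left(- \frac{4}{3} - \frac{2 \left(3^{2}\right)^{2}}{3}\right) \left(-373\right) = \left(- \frac{4}{3} - \frac{2 \cdot 9^{2}}{3}\right) \left(-373\right) = \left(- \frac{4}{3} - 54\right) \left(-373\right) = \left(- \frac{166}{3}\right) \left(-373\right) = \frac{61918}{3}$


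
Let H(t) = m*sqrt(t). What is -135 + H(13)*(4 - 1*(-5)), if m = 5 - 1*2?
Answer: -135 + 27*sqrt(13) ≈ -37.650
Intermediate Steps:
m = 3 (m = 5 - 2 = 3)
H(t) = 3*sqrt(t)
-135 + H(13)*(4 - 1*(-5)) = -135 + (3*sqrt(13))*(4 - 1*(-5)) = -135 + (3*sqrt(13))*(4 + 5) = -135 + (3*sqrt(13))*9 = -135 + 27*sqrt(13)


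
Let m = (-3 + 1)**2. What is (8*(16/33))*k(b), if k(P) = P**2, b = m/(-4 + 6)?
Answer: 512/33 ≈ 15.515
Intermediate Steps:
m = 4 (m = (-2)**2 = 4)
b = 2 (b = 4/(-4 + 6) = 4/2 = 4*(1/2) = 2)
(8*(16/33))*k(b) = (8*(16/33))*2**2 = (8*(16*(1/33)))*4 = (8*(16/33))*4 = (128/33)*4 = 512/33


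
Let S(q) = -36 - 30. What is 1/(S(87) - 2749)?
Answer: -1/2815 ≈ -0.00035524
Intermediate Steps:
S(q) = -66
1/(S(87) - 2749) = 1/(-66 - 2749) = 1/(-2815) = -1/2815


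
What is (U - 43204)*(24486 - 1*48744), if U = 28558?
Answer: 355282668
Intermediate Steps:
(U - 43204)*(24486 - 1*48744) = (28558 - 43204)*(24486 - 1*48744) = -14646*(24486 - 48744) = -14646*(-24258) = 355282668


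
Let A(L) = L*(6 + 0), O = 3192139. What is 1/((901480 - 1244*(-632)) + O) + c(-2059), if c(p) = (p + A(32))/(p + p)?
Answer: 9110641127/20095127586 ≈ 0.45338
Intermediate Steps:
A(L) = 6*L (A(L) = L*6 = 6*L)
c(p) = (192 + p)/(2*p) (c(p) = (p + 6*32)/(p + p) = (p + 192)/((2*p)) = (192 + p)*(1/(2*p)) = (192 + p)/(2*p))
1/((901480 - 1244*(-632)) + O) + c(-2059) = 1/((901480 - 1244*(-632)) + 3192139) + (½)*(192 - 2059)/(-2059) = 1/((901480 - 1*(-786208)) + 3192139) + (½)*(-1/2059)*(-1867) = 1/((901480 + 786208) + 3192139) + 1867/4118 = 1/(1687688 + 3192139) + 1867/4118 = 1/4879827 + 1867/4118 = 9110641127/20095127586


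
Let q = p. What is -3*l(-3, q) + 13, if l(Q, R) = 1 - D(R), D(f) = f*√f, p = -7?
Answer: 10 - 21*I*√7 ≈ 10.0 - 55.561*I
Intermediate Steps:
q = -7
D(f) = f^(3/2)
l(Q, R) = 1 - R^(3/2)
-3*l(-3, q) + 13 = -3*(1 - (-7)^(3/2)) + 13 = -3*(1 - (-7)*I*√7) + 13 = -3*(1 + 7*I*√7) + 13 = (-3 - 21*I*√7) + 13 = 10 - 21*I*√7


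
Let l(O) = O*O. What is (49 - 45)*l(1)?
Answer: 4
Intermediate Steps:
l(O) = O²
(49 - 45)*l(1) = (49 - 45)*1² = 4*1 = 4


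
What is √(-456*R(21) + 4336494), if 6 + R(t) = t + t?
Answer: √4320078 ≈ 2078.5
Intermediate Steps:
R(t) = -6 + 2*t (R(t) = -6 + (t + t) = -6 + 2*t)
√(-456*R(21) + 4336494) = √(-456*(-6 + 2*21) + 4336494) = √(-456*(-6 + 42) + 4336494) = √(-456*36 + 4336494) = √(-16416 + 4336494) = √4320078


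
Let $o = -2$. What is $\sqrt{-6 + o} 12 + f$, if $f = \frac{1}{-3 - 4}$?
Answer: $- \frac{1}{7} + 24 i \sqrt{2} \approx -0.14286 + 33.941 i$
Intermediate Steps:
$f = - \frac{1}{7}$ ($f = \frac{1}{-7} = - \frac{1}{7} \approx -0.14286$)
$\sqrt{-6 + o} 12 + f = \sqrt{-6 - 2} \cdot 12 - \frac{1}{7} = \sqrt{-8} \cdot 12 - \frac{1}{7} = 2 i \sqrt{2} \cdot 12 - \frac{1}{7} = 24 i \sqrt{2} - \frac{1}{7} = - \frac{1}{7} + 24 i \sqrt{2}$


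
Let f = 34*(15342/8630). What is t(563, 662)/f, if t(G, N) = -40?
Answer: -86300/130407 ≈ -0.66177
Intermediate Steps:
f = 260814/4315 (f = 34*(15342*(1/8630)) = 34*(7671/4315) = 260814/4315 ≈ 60.444)
t(563, 662)/f = -40/260814/4315 = -40*4315/260814 = -86300/130407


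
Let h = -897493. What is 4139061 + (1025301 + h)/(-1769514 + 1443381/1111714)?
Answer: 8142327725151202603/1967192043615 ≈ 4.1391e+6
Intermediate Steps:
4139061 + (1025301 + h)/(-1769514 + 1443381/1111714) = 4139061 + (1025301 - 897493)/(-1769514 + 1443381/1111714) = 4139061 + 127808/(-1769514 + 1443381*(1/1111714)) = 4139061 + 127808/(-1769514 + 1443381/1111714) = 4139061 + 127808/(-1967192043615/1111714) = 4139061 + 127808*(-1111714/1967192043615) = 4139061 - 142085942912/1967192043615 = 8142327725151202603/1967192043615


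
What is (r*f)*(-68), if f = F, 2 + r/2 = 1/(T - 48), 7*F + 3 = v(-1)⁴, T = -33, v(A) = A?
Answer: -44336/567 ≈ -78.194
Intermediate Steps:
F = -2/7 (F = -3/7 + (⅐)*(-1)⁴ = -3/7 + (⅐)*1 = -3/7 + ⅐ = -2/7 ≈ -0.28571)
r = -326/81 (r = -4 + 2/(-33 - 48) = -4 + 2/(-81) = -4 + 2*(-1/81) = -4 - 2/81 = -326/81 ≈ -4.0247)
f = -2/7 ≈ -0.28571
(r*f)*(-68) = -326/81*(-2/7)*(-68) = (652/567)*(-68) = -44336/567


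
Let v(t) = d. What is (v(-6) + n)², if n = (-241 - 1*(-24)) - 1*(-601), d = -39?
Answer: 119025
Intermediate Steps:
v(t) = -39
n = 384 (n = (-241 + 24) + 601 = -217 + 601 = 384)
(v(-6) + n)² = (-39 + 384)² = 345² = 119025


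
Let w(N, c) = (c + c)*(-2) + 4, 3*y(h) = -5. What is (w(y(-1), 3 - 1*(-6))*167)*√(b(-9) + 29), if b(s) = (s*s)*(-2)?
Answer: -5344*I*√133 ≈ -61630.0*I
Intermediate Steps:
b(s) = -2*s² (b(s) = s²*(-2) = -2*s²)
y(h) = -5/3 (y(h) = (⅓)*(-5) = -5/3)
w(N, c) = 4 - 4*c (w(N, c) = (2*c)*(-2) + 4 = -4*c + 4 = 4 - 4*c)
(w(y(-1), 3 - 1*(-6))*167)*√(b(-9) + 29) = ((4 - 4*(3 - 1*(-6)))*167)*√(-2*(-9)² + 29) = ((4 - 4*(3 + 6))*167)*√(-2*81 + 29) = ((4 - 4*9)*167)*√(-162 + 29) = ((4 - 36)*167)*√(-133) = (-32*167)*(I*√133) = -5344*I*√133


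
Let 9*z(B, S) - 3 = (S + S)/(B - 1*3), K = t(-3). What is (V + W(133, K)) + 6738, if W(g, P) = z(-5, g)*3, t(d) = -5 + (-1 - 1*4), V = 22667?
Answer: 352739/12 ≈ 29395.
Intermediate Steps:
t(d) = -10 (t(d) = -5 + (-1 - 4) = -5 - 5 = -10)
K = -10
z(B, S) = ⅓ + 2*S/(9*(-3 + B)) (z(B, S) = ⅓ + ((S + S)/(B - 1*3))/9 = ⅓ + ((2*S)/(B - 3))/9 = ⅓ + ((2*S)/(-3 + B))/9 = ⅓ + (2*S/(-3 + B))/9 = ⅓ + 2*S/(9*(-3 + B)))
W(g, P) = 1 - g/12 (W(g, P) = ((-9 + 2*g + 3*(-5))/(9*(-3 - 5)))*3 = ((⅑)*(-9 + 2*g - 15)/(-8))*3 = ((⅑)*(-⅛)*(-24 + 2*g))*3 = (⅓ - g/36)*3 = 1 - g/12)
(V + W(133, K)) + 6738 = (22667 + (1 - 1/12*133)) + 6738 = (22667 + (1 - 133/12)) + 6738 = (22667 - 121/12) + 6738 = 271883/12 + 6738 = 352739/12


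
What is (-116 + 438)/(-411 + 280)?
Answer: -322/131 ≈ -2.4580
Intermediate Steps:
(-116 + 438)/(-411 + 280) = 322/(-131) = 322*(-1/131) = -322/131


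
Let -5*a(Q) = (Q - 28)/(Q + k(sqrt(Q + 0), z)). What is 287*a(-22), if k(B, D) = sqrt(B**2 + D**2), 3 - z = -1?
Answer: -902/7 - 41*I*sqrt(6)/7 ≈ -128.86 - 14.347*I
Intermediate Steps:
z = 4 (z = 3 - 1*(-1) = 3 + 1 = 4)
a(Q) = -(-28 + Q)/(5*(Q + sqrt(16 + Q))) (a(Q) = -(Q - 28)/(5*(Q + sqrt((sqrt(Q + 0))**2 + 4**2))) = -(-28 + Q)/(5*(Q + sqrt((sqrt(Q))**2 + 16))) = -(-28 + Q)/(5*(Q + sqrt(Q + 16))) = -(-28 + Q)/(5*(Q + sqrt(16 + Q))))
287*a(-22) = 287*((28 - 1*(-22))/(5*(-22 + sqrt(16 - 22)))) = 287*((28 + 22)/(5*(-22 + sqrt(-6)))) = 287*((1/5)*50/(-22 + I*sqrt(6))) = 287*(10/(-22 + I*sqrt(6))) = 2870/(-22 + I*sqrt(6))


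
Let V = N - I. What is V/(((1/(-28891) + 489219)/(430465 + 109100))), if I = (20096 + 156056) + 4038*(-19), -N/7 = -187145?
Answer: 993225891421725/743896112 ≈ 1.3352e+6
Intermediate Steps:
N = 1310015 (N = -7*(-187145) = 1310015)
I = 99430 (I = 176152 - 76722 = 99430)
V = 1210585 (V = 1310015 - 1*99430 = 1310015 - 99430 = 1210585)
V/(((1/(-28891) + 489219)/(430465 + 109100))) = 1210585/(((1/(-28891) + 489219)/(430465 + 109100))) = 1210585/(((-1/28891 + 489219)/539565)) = 1210585/(((14134026128/28891)*(1/539565))) = 1210585/(14134026128/15588572415) = 1210585*(15588572415/14134026128) = 993225891421725/743896112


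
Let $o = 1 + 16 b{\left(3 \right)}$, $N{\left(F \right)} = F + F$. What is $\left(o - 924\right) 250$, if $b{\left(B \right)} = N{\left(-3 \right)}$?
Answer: $-254750$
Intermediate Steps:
$N{\left(F \right)} = 2 F$
$b{\left(B \right)} = -6$ ($b{\left(B \right)} = 2 \left(-3\right) = -6$)
$o = -95$ ($o = 1 + 16 \left(-6\right) = 1 - 96 = -95$)
$\left(o - 924\right) 250 = \left(-95 - 924\right) 250 = \left(-1019\right) 250 = -254750$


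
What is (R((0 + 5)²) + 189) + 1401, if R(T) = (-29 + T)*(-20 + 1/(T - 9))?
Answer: 6679/4 ≈ 1669.8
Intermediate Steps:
R(T) = (-29 + T)*(-20 + 1/(-9 + T))
(R((0 + 5)²) + 189) + 1401 = ((-5249 - 20*(0 + 5)⁴ + 761*(0 + 5)²)/(-9 + (0 + 5)²) + 189) + 1401 = ((-5249 - 20*(5²)² + 761*5²)/(-9 + 5²) + 189) + 1401 = ((-5249 - 20*25² + 761*25)/(-9 + 25) + 189) + 1401 = ((-5249 - 20*625 + 19025)/16 + 189) + 1401 = ((-5249 - 12500 + 19025)/16 + 189) + 1401 = ((1/16)*1276 + 189) + 1401 = (319/4 + 189) + 1401 = 1075/4 + 1401 = 6679/4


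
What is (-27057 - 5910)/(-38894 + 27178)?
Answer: 32967/11716 ≈ 2.8138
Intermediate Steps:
(-27057 - 5910)/(-38894 + 27178) = -32967/(-11716) = -32967*(-1/11716) = 32967/11716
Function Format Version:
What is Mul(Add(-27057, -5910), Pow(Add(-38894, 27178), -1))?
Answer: Rational(32967, 11716) ≈ 2.8138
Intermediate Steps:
Mul(Add(-27057, -5910), Pow(Add(-38894, 27178), -1)) = Mul(-32967, Pow(-11716, -1)) = Mul(-32967, Rational(-1, 11716)) = Rational(32967, 11716)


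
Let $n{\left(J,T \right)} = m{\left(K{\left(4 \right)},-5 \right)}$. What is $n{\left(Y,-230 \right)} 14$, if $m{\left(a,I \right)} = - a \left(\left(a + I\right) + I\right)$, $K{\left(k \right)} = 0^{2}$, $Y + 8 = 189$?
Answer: $0$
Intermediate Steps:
$Y = 181$ ($Y = -8 + 189 = 181$)
$K{\left(k \right)} = 0$
$m{\left(a,I \right)} = - a \left(a + 2 I\right)$ ($m{\left(a,I \right)} = - a \left(\left(I + a\right) + I\right) = - a \left(a + 2 I\right)$)
$n{\left(J,T \right)} = 0$ ($n{\left(J,T \right)} = \left(-1\right) 0 \left(0 + 2 \left(-5\right)\right) = \left(-1\right) 0 \left(0 - 10\right) = \left(-1\right) 0 \left(-10\right) = 0$)
$n{\left(Y,-230 \right)} 14 = 0 \cdot 14 = 0$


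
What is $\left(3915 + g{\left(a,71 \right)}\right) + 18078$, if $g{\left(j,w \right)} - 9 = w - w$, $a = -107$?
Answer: $22002$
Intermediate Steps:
$g{\left(j,w \right)} = 9$ ($g{\left(j,w \right)} = 9 + \left(w - w\right) = 9 + 0 = 9$)
$\left(3915 + g{\left(a,71 \right)}\right) + 18078 = \left(3915 + 9\right) + 18078 = 3924 + 18078 = 22002$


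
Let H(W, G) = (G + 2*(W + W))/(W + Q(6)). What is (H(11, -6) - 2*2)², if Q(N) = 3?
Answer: 81/49 ≈ 1.6531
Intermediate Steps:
H(W, G) = (G + 4*W)/(3 + W) (H(W, G) = (G + 2*(W + W))/(W + 3) = (G + 2*(2*W))/(3 + W) = (G + 4*W)/(3 + W))
(H(11, -6) - 2*2)² = ((-6 + 4*11)/(3 + 11) - 2*2)² = ((-6 + 44)/14 - 4)² = ((1/14)*38 - 4)² = (19/7 - 4)² = (-9/7)² = 81/49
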